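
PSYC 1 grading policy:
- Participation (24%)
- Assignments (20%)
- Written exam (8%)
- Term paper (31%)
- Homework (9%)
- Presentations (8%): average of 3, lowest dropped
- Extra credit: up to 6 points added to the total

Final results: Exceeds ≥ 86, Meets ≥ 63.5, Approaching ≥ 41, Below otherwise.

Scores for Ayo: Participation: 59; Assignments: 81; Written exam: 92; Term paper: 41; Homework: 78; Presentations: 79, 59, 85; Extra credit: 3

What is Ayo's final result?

Meets

Presentations: drop 59 → average of remaining 2 = 164/2 = 82
Weighted total:
  Participation 59 × 0.24 = 14.16
  Assignments 81 × 0.2 = 16.2
  Written exam 92 × 0.08 = 7.36
  Term paper 41 × 0.31 = 12.71
  Homework 78 × 0.09 = 7.02
  Presentations 82 × 0.08 = 6.56
Sum = 64.01
Extra credit: 64.01 + 3 = 67.01
67.01 is ≥ 63.5 and < 86 → Meets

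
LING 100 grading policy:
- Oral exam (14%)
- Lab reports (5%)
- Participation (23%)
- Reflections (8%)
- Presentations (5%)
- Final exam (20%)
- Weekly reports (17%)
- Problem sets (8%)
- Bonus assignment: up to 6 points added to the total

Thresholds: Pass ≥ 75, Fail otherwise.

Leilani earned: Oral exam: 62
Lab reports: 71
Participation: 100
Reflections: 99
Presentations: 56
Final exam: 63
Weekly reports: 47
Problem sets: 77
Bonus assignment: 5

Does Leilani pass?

Weighted total:
  Oral exam 62 × 0.14 = 8.68
  Lab reports 71 × 0.05 = 3.55
  Participation 100 × 0.23 = 23
  Reflections 99 × 0.08 = 7.92
  Presentations 56 × 0.05 = 2.8
  Final exam 63 × 0.2 = 12.6
  Weekly reports 47 × 0.17 = 7.99
  Problem sets 77 × 0.08 = 6.16
Sum = 72.7
Bonus assignment: 72.7 + 5 = 77.7
77.7 ≥ 75 → Pass

Pass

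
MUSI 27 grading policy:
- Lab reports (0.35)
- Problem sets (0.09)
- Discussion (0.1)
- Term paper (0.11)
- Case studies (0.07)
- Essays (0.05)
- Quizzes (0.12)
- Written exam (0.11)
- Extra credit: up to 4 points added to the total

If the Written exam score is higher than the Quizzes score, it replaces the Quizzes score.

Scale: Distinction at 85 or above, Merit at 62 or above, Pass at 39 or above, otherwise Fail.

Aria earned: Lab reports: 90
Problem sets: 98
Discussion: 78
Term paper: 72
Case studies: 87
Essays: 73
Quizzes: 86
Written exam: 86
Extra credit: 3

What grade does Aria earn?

Distinction

Written exam (86) ≤ Quizzes (86), so Quizzes stays at 86.
Weighted total:
  Lab reports 90 × 0.35 = 31.5
  Problem sets 98 × 0.09 = 8.82
  Discussion 78 × 0.1 = 7.8
  Term paper 72 × 0.11 = 7.92
  Case studies 87 × 0.07 = 6.09
  Essays 73 × 0.05 = 3.65
  Quizzes 86 × 0.12 = 10.32
  Written exam 86 × 0.11 = 9.46
Sum = 85.56
Extra credit: 85.56 + 3 = 88.56
88.56 ≥ 85 → Distinction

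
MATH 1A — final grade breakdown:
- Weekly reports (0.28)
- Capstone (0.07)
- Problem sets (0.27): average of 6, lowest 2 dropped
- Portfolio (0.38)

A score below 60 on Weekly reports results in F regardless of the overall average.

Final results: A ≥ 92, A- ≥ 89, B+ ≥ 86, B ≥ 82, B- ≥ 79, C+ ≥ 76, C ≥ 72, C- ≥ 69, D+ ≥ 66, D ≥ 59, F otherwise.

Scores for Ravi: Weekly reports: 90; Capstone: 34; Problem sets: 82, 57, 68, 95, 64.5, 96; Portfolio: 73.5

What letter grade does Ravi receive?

Problem sets: drop 57, 64.5 → average of remaining 4 = 341/4 = 85.25
Weekly reports score 90 ≥ 60: minimum met.
Weighted total:
  Weekly reports 90 × 0.28 = 25.2
  Capstone 34 × 0.07 = 2.38
  Problem sets 85.25 × 0.27 = 23.0175
  Portfolio 73.5 × 0.38 = 27.93
Sum = 78.5275
78.5275 is ≥ 76 and < 79 → C+

C+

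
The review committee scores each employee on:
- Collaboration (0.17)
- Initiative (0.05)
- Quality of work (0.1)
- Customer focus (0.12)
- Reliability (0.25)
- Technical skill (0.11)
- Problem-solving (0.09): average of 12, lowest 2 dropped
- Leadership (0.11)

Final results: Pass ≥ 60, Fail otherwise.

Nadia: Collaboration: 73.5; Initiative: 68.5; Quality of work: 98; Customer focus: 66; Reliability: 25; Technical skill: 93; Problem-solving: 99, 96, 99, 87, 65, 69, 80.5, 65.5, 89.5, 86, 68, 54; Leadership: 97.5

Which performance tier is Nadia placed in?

Pass

Problem-solving: drop 54, 65 → average of remaining 10 = 839.5/10 = 83.95
Weighted total:
  Collaboration 73.5 × 0.17 = 12.495
  Initiative 68.5 × 0.05 = 3.425
  Quality of work 98 × 0.1 = 9.8
  Customer focus 66 × 0.12 = 7.92
  Reliability 25 × 0.25 = 6.25
  Technical skill 93 × 0.11 = 10.23
  Problem-solving 83.95 × 0.09 = 7.5555
  Leadership 97.5 × 0.11 = 10.725
Sum = 68.4005
68.4005 ≥ 60 → Pass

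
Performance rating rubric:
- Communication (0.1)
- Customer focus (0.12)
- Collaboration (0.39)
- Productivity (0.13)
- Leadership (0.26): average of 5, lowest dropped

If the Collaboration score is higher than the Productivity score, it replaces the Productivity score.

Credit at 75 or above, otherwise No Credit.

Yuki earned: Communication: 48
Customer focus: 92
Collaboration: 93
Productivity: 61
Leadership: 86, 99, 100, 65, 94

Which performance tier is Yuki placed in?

Credit

Leadership: drop 65 → average of remaining 4 = 379/4 = 94.75
Collaboration (93) > Productivity (61), so Productivity counts as 93.
Weighted total:
  Communication 48 × 0.1 = 4.8
  Customer focus 92 × 0.12 = 11.04
  Collaboration 93 × 0.39 = 36.27
  Productivity 93 × 0.13 = 12.09
  Leadership 94.75 × 0.26 = 24.635
Sum = 88.835
88.835 ≥ 75 → Credit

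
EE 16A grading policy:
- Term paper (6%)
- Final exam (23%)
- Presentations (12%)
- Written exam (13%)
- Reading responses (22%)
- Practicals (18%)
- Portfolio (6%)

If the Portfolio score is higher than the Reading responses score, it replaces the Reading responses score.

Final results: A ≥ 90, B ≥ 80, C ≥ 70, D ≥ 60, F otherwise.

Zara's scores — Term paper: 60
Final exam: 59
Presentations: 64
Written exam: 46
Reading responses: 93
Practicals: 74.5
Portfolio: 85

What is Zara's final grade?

D

Portfolio (85) ≤ Reading responses (93), so Reading responses stays at 93.
Weighted total:
  Term paper 60 × 0.06 = 3.6
  Final exam 59 × 0.23 = 13.57
  Presentations 64 × 0.12 = 7.68
  Written exam 46 × 0.13 = 5.98
  Reading responses 93 × 0.22 = 20.46
  Practicals 74.5 × 0.18 = 13.41
  Portfolio 85 × 0.06 = 5.1
Sum = 69.8
69.8 is ≥ 60 and < 70 → D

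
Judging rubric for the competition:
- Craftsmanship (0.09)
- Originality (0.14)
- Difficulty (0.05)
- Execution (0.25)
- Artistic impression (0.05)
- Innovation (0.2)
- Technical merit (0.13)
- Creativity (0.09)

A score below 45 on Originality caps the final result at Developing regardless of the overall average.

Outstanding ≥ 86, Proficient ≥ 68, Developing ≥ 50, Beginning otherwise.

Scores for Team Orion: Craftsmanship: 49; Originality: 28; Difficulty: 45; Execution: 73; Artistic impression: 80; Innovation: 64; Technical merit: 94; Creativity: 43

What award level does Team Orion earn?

Originality score 28 < 45: minimum not met.
Weighted total:
  Craftsmanship 49 × 0.09 = 4.41
  Originality 28 × 0.14 = 3.92
  Difficulty 45 × 0.05 = 2.25
  Execution 73 × 0.25 = 18.25
  Artistic impression 80 × 0.05 = 4
  Innovation 64 × 0.2 = 12.8
  Technical merit 94 × 0.13 = 12.22
  Creativity 43 × 0.09 = 3.87
Sum = 61.72
61.72 would be Developing; cap at Developing applies → Developing.

Developing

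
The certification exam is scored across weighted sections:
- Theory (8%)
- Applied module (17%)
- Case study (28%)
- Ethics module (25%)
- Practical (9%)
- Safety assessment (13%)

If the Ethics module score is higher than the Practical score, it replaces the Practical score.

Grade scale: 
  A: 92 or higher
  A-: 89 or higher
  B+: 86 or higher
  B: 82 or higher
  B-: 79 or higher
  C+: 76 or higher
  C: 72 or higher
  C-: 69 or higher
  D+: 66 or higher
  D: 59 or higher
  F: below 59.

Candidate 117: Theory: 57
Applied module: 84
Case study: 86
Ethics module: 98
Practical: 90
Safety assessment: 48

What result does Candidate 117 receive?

Ethics module (98) > Practical (90), so Practical counts as 98.
Weighted total:
  Theory 57 × 0.08 = 4.56
  Applied module 84 × 0.17 = 14.28
  Case study 86 × 0.28 = 24.08
  Ethics module 98 × 0.25 = 24.5
  Practical 98 × 0.09 = 8.82
  Safety assessment 48 × 0.13 = 6.24
Sum = 82.48
82.48 is ≥ 82 and < 86 → B

B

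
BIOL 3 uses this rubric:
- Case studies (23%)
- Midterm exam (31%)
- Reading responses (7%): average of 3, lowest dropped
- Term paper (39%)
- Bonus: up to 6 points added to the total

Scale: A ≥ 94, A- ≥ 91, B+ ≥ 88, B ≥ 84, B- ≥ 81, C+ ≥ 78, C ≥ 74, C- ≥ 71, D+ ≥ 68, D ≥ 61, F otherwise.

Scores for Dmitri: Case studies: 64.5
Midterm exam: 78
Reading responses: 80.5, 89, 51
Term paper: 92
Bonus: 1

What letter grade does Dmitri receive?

B-

Reading responses: drop 51 → average of remaining 2 = 169.5/2 = 84.75
Weighted total:
  Case studies 64.5 × 0.23 = 14.835
  Midterm exam 78 × 0.31 = 24.18
  Reading responses 84.75 × 0.07 = 5.9325
  Term paper 92 × 0.39 = 35.88
Sum = 80.8275
Bonus: 80.8275 + 1 = 81.8275
81.8275 is ≥ 81 and < 84 → B-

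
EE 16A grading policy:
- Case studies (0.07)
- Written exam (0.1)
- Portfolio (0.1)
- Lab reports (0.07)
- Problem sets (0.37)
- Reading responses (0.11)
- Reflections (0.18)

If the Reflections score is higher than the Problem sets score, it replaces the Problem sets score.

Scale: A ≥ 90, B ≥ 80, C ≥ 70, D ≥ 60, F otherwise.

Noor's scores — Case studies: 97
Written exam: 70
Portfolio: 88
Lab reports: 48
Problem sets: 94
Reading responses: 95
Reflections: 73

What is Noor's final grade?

Reflections (73) ≤ Problem sets (94), so Problem sets stays at 94.
Weighted total:
  Case studies 97 × 0.07 = 6.79
  Written exam 70 × 0.1 = 7
  Portfolio 88 × 0.1 = 8.8
  Lab reports 48 × 0.07 = 3.36
  Problem sets 94 × 0.37 = 34.78
  Reading responses 95 × 0.11 = 10.45
  Reflections 73 × 0.18 = 13.14
Sum = 84.32
84.32 is ≥ 80 and < 90 → B

B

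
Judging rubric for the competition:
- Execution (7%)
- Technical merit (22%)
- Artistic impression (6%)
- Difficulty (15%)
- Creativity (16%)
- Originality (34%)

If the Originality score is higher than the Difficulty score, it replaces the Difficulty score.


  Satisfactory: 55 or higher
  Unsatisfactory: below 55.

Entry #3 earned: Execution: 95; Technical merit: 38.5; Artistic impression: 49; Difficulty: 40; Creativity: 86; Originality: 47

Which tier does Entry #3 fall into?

Originality (47) > Difficulty (40), so Difficulty counts as 47.
Weighted total:
  Execution 95 × 0.07 = 6.65
  Technical merit 38.5 × 0.22 = 8.47
  Artistic impression 49 × 0.06 = 2.94
  Difficulty 47 × 0.15 = 7.05
  Creativity 86 × 0.16 = 13.76
  Originality 47 × 0.34 = 15.98
Sum = 54.85
54.85 < 55 → Unsatisfactory

Unsatisfactory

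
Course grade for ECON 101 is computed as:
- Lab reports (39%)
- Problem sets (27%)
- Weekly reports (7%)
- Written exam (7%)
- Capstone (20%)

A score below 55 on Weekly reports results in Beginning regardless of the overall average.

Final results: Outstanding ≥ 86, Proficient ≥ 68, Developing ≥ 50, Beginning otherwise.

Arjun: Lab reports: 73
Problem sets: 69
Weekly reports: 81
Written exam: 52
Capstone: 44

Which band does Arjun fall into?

Developing

Weekly reports score 81 ≥ 55: minimum met.
Weighted total:
  Lab reports 73 × 0.39 = 28.47
  Problem sets 69 × 0.27 = 18.63
  Weekly reports 81 × 0.07 = 5.67
  Written exam 52 × 0.07 = 3.64
  Capstone 44 × 0.2 = 8.8
Sum = 65.21
65.21 is ≥ 50 and < 68 → Developing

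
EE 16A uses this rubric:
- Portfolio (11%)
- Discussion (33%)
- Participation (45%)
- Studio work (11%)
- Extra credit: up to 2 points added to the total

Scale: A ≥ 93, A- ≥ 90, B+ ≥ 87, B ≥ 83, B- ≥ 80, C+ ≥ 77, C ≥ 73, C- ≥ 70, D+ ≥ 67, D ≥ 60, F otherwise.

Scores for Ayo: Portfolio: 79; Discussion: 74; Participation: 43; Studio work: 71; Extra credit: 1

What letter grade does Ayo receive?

Weighted total:
  Portfolio 79 × 0.11 = 8.69
  Discussion 74 × 0.33 = 24.42
  Participation 43 × 0.45 = 19.35
  Studio work 71 × 0.11 = 7.81
Sum = 60.27
Extra credit: 60.27 + 1 = 61.27
61.27 is ≥ 60 and < 67 → D

D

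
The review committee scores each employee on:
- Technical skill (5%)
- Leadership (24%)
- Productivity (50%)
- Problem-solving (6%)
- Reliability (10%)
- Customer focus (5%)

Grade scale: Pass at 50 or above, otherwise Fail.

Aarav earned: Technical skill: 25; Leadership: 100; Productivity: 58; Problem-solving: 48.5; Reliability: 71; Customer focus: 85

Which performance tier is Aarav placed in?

Pass

Weighted total:
  Technical skill 25 × 0.05 = 1.25
  Leadership 100 × 0.24 = 24
  Productivity 58 × 0.5 = 29
  Problem-solving 48.5 × 0.06 = 2.91
  Reliability 71 × 0.1 = 7.1
  Customer focus 85 × 0.05 = 4.25
Sum = 68.51
68.51 ≥ 50 → Pass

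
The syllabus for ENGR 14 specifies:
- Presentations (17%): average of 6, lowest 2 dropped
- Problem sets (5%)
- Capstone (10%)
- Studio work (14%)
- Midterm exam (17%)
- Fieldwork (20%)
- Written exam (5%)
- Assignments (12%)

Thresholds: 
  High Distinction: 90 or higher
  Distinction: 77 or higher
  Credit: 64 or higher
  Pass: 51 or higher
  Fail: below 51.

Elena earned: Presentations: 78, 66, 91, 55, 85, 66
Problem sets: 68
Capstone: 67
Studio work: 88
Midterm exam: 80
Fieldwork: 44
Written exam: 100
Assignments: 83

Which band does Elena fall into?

Presentations: drop 55, 66 → average of remaining 4 = 320/4 = 80
Weighted total:
  Presentations 80 × 0.17 = 13.6
  Problem sets 68 × 0.05 = 3.4
  Capstone 67 × 0.1 = 6.7
  Studio work 88 × 0.14 = 12.32
  Midterm exam 80 × 0.17 = 13.6
  Fieldwork 44 × 0.2 = 8.8
  Written exam 100 × 0.05 = 5
  Assignments 83 × 0.12 = 9.96
Sum = 73.38
73.38 is ≥ 64 and < 77 → Credit

Credit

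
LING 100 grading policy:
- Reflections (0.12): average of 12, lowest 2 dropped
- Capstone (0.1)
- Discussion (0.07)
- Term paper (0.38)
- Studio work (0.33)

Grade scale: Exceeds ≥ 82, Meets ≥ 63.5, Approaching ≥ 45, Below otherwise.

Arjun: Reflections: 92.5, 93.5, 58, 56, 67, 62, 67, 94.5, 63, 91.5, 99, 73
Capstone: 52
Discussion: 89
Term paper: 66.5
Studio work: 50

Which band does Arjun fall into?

Approaching

Reflections: drop 56, 58 → average of remaining 10 = 803/10 = 80.3
Weighted total:
  Reflections 80.3 × 0.12 = 9.636
  Capstone 52 × 0.1 = 5.2
  Discussion 89 × 0.07 = 6.23
  Term paper 66.5 × 0.38 = 25.27
  Studio work 50 × 0.33 = 16.5
Sum = 62.836
62.836 is ≥ 45 and < 63.5 → Approaching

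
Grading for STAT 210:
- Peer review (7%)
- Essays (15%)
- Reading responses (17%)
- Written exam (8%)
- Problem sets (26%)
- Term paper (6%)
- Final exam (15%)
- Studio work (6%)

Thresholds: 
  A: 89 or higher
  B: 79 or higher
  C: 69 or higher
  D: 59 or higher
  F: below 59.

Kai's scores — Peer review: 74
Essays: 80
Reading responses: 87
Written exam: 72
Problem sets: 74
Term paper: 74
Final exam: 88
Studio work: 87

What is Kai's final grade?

Weighted total:
  Peer review 74 × 0.07 = 5.18
  Essays 80 × 0.15 = 12
  Reading responses 87 × 0.17 = 14.79
  Written exam 72 × 0.08 = 5.76
  Problem sets 74 × 0.26 = 19.24
  Term paper 74 × 0.06 = 4.44
  Final exam 88 × 0.15 = 13.2
  Studio work 87 × 0.06 = 5.22
Sum = 79.83
79.83 is ≥ 79 and < 89 → B

B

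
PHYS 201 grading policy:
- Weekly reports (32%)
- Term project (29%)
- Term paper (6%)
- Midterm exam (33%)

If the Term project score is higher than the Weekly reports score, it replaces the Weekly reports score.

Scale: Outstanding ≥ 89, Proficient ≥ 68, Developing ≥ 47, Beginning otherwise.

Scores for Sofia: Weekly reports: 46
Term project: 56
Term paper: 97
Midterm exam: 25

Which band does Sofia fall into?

Developing

Term project (56) > Weekly reports (46), so Weekly reports counts as 56.
Weighted total:
  Weekly reports 56 × 0.32 = 17.92
  Term project 56 × 0.29 = 16.24
  Term paper 97 × 0.06 = 5.82
  Midterm exam 25 × 0.33 = 8.25
Sum = 48.23
48.23 is ≥ 47 and < 68 → Developing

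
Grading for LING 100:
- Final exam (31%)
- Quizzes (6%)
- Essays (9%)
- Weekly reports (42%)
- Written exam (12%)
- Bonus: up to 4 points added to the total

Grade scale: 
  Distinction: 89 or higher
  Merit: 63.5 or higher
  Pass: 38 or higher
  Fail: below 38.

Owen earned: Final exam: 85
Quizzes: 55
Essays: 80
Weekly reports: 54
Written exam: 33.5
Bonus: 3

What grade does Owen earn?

Merit

Weighted total:
  Final exam 85 × 0.31 = 26.35
  Quizzes 55 × 0.06 = 3.3
  Essays 80 × 0.09 = 7.2
  Weekly reports 54 × 0.42 = 22.68
  Written exam 33.5 × 0.12 = 4.02
Sum = 63.55
Bonus: 63.55 + 3 = 66.55
66.55 is ≥ 63.5 and < 89 → Merit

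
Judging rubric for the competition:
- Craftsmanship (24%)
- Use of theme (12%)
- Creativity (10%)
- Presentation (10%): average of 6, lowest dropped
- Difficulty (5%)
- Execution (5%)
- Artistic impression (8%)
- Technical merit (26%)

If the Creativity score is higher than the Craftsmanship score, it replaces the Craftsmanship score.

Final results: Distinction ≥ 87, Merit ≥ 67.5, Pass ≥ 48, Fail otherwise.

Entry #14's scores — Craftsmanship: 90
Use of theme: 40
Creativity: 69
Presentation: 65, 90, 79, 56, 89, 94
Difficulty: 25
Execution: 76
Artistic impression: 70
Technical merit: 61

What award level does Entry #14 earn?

Merit

Presentation: drop 56 → average of remaining 5 = 417/5 = 83.4
Creativity (69) ≤ Craftsmanship (90), so Craftsmanship stays at 90.
Weighted total:
  Craftsmanship 90 × 0.24 = 21.6
  Use of theme 40 × 0.12 = 4.8
  Creativity 69 × 0.1 = 6.9
  Presentation 83.4 × 0.1 = 8.34
  Difficulty 25 × 0.05 = 1.25
  Execution 76 × 0.05 = 3.8
  Artistic impression 70 × 0.08 = 5.6
  Technical merit 61 × 0.26 = 15.86
Sum = 68.15
68.15 is ≥ 67.5 and < 87 → Merit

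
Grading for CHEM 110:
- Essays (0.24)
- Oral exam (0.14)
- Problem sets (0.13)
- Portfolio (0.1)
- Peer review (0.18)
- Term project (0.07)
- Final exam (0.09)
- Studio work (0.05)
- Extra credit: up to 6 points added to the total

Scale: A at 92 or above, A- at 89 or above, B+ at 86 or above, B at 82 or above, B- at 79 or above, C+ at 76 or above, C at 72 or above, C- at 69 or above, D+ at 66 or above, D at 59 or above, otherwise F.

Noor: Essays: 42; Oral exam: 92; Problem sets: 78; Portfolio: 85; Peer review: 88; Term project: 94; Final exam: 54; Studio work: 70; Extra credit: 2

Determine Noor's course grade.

Weighted total:
  Essays 42 × 0.24 = 10.08
  Oral exam 92 × 0.14 = 12.88
  Problem sets 78 × 0.13 = 10.14
  Portfolio 85 × 0.1 = 8.5
  Peer review 88 × 0.18 = 15.84
  Term project 94 × 0.07 = 6.58
  Final exam 54 × 0.09 = 4.86
  Studio work 70 × 0.05 = 3.5
Sum = 72.38
Extra credit: 72.38 + 2 = 74.38
74.38 is ≥ 72 and < 76 → C

C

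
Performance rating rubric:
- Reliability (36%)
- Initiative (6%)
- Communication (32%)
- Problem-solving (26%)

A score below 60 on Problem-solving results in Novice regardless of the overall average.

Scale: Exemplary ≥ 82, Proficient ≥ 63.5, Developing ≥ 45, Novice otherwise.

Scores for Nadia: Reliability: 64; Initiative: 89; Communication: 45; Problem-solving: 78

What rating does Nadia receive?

Problem-solving score 78 ≥ 60: minimum met.
Weighted total:
  Reliability 64 × 0.36 = 23.04
  Initiative 89 × 0.06 = 5.34
  Communication 45 × 0.32 = 14.4
  Problem-solving 78 × 0.26 = 20.28
Sum = 63.06
63.06 is ≥ 45 and < 63.5 → Developing

Developing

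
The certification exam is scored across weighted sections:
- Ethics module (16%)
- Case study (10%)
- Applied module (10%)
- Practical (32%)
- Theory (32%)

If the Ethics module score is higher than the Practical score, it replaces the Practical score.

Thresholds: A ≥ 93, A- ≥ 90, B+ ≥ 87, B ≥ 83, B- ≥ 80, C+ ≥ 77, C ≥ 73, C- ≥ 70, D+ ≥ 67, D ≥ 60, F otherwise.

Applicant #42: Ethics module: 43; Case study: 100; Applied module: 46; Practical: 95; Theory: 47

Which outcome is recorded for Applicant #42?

Ethics module (43) ≤ Practical (95), so Practical stays at 95.
Weighted total:
  Ethics module 43 × 0.16 = 6.88
  Case study 100 × 0.1 = 10
  Applied module 46 × 0.1 = 4.6
  Practical 95 × 0.32 = 30.4
  Theory 47 × 0.32 = 15.04
Sum = 66.92
66.92 is ≥ 60 and < 67 → D

D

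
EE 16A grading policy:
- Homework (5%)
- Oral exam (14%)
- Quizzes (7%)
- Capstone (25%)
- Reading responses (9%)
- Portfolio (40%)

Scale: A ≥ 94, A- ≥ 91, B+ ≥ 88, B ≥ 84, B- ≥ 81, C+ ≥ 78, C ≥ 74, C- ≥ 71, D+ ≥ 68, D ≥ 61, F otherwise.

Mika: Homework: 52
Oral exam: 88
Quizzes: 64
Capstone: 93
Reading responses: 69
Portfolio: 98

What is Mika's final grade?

B+

Weighted total:
  Homework 52 × 0.05 = 2.6
  Oral exam 88 × 0.14 = 12.32
  Quizzes 64 × 0.07 = 4.48
  Capstone 93 × 0.25 = 23.25
  Reading responses 69 × 0.09 = 6.21
  Portfolio 98 × 0.4 = 39.2
Sum = 88.06
88.06 is ≥ 88 and < 91 → B+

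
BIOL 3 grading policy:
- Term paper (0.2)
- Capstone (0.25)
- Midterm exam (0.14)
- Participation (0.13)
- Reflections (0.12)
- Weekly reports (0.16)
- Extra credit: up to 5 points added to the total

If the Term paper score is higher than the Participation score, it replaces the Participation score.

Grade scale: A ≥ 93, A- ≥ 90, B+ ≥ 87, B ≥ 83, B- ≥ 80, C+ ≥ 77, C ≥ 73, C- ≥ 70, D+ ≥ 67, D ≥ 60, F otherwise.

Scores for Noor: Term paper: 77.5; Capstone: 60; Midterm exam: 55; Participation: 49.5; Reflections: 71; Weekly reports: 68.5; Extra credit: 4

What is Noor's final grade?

Term paper (77.5) > Participation (49.5), so Participation counts as 77.5.
Weighted total:
  Term paper 77.5 × 0.2 = 15.5
  Capstone 60 × 0.25 = 15
  Midterm exam 55 × 0.14 = 7.7
  Participation 77.5 × 0.13 = 10.075
  Reflections 71 × 0.12 = 8.52
  Weekly reports 68.5 × 0.16 = 10.96
Sum = 67.755
Extra credit: 67.755 + 4 = 71.755
71.755 is ≥ 70 and < 73 → C-

C-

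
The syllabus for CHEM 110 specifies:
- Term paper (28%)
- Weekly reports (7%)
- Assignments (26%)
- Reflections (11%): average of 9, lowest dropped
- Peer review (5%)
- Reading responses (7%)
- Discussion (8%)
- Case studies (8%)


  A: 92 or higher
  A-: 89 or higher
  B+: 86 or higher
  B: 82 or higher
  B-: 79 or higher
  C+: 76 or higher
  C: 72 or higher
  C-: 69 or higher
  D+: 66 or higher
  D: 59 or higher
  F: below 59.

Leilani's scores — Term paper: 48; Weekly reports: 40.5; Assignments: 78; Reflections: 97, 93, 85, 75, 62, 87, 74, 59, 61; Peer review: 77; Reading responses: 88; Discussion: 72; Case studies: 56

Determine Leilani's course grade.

Reflections: drop 59 → average of remaining 8 = 634/8 = 79.25
Weighted total:
  Term paper 48 × 0.28 = 13.44
  Weekly reports 40.5 × 0.07 = 2.835
  Assignments 78 × 0.26 = 20.28
  Reflections 79.25 × 0.11 = 8.7175
  Peer review 77 × 0.05 = 3.85
  Reading responses 88 × 0.07 = 6.16
  Discussion 72 × 0.08 = 5.76
  Case studies 56 × 0.08 = 4.48
Sum = 65.5225
65.5225 is ≥ 59 and < 66 → D

D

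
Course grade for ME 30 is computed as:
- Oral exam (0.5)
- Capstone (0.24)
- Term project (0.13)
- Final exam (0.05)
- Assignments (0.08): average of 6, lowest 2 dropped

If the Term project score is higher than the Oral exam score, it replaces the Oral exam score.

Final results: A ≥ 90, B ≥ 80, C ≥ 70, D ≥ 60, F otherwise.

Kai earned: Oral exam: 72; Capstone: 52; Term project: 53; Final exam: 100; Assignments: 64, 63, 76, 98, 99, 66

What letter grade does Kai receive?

D

Assignments: drop 63, 64 → average of remaining 4 = 339/4 = 84.75
Term project (53) ≤ Oral exam (72), so Oral exam stays at 72.
Weighted total:
  Oral exam 72 × 0.5 = 36
  Capstone 52 × 0.24 = 12.48
  Term project 53 × 0.13 = 6.89
  Final exam 100 × 0.05 = 5
  Assignments 84.75 × 0.08 = 6.78
Sum = 67.15
67.15 is ≥ 60 and < 70 → D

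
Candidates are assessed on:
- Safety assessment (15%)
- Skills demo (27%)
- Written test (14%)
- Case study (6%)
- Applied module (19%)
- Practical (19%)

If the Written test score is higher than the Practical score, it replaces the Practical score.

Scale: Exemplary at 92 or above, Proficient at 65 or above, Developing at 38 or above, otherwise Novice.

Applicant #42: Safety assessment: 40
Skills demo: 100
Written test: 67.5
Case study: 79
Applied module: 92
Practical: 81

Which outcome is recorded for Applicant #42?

Written test (67.5) ≤ Practical (81), so Practical stays at 81.
Weighted total:
  Safety assessment 40 × 0.15 = 6
  Skills demo 100 × 0.27 = 27
  Written test 67.5 × 0.14 = 9.45
  Case study 79 × 0.06 = 4.74
  Applied module 92 × 0.19 = 17.48
  Practical 81 × 0.19 = 15.39
Sum = 80.06
80.06 is ≥ 65 and < 92 → Proficient

Proficient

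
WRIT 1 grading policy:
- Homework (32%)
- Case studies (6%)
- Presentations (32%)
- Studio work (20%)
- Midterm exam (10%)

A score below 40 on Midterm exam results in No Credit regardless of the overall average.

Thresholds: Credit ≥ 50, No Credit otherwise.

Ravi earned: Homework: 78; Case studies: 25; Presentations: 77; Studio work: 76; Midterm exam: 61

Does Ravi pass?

Midterm exam score 61 ≥ 40: minimum met.
Weighted total:
  Homework 78 × 0.32 = 24.96
  Case studies 25 × 0.06 = 1.5
  Presentations 77 × 0.32 = 24.64
  Studio work 76 × 0.2 = 15.2
  Midterm exam 61 × 0.1 = 6.1
Sum = 72.4
72.4 ≥ 50 → Credit

Credit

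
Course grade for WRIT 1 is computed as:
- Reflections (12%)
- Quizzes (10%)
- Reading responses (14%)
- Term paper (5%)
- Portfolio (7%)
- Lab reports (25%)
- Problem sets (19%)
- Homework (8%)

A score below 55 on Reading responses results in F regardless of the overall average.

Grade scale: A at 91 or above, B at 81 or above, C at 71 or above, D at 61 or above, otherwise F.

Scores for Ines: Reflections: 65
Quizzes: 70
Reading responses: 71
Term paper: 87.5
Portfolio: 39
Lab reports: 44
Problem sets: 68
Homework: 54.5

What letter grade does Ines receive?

F

Reading responses score 71 ≥ 55: minimum met.
Weighted total:
  Reflections 65 × 0.12 = 7.8
  Quizzes 70 × 0.1 = 7
  Reading responses 71 × 0.14 = 9.94
  Term paper 87.5 × 0.05 = 4.375
  Portfolio 39 × 0.07 = 2.73
  Lab reports 44 × 0.25 = 11
  Problem sets 68 × 0.19 = 12.92
  Homework 54.5 × 0.08 = 4.36
Sum = 60.125
60.125 < 61 → F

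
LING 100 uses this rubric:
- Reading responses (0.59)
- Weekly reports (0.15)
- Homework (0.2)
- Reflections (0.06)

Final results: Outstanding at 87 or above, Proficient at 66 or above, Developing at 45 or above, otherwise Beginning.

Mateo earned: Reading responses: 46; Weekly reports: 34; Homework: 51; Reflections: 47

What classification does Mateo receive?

Weighted total:
  Reading responses 46 × 0.59 = 27.14
  Weekly reports 34 × 0.15 = 5.1
  Homework 51 × 0.2 = 10.2
  Reflections 47 × 0.06 = 2.82
Sum = 45.26
45.26 is ≥ 45 and < 66 → Developing

Developing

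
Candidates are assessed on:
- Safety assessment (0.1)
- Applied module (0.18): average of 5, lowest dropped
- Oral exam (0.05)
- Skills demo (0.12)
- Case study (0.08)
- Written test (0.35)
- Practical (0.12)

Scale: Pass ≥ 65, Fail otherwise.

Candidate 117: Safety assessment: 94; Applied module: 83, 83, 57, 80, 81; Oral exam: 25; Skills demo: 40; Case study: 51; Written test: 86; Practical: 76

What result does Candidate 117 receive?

Applied module: drop 57 → average of remaining 4 = 327/4 = 81.75
Weighted total:
  Safety assessment 94 × 0.1 = 9.4
  Applied module 81.75 × 0.18 = 14.715
  Oral exam 25 × 0.05 = 1.25
  Skills demo 40 × 0.12 = 4.8
  Case study 51 × 0.08 = 4.08
  Written test 86 × 0.35 = 30.1
  Practical 76 × 0.12 = 9.12
Sum = 73.465
73.465 ≥ 65 → Pass

Pass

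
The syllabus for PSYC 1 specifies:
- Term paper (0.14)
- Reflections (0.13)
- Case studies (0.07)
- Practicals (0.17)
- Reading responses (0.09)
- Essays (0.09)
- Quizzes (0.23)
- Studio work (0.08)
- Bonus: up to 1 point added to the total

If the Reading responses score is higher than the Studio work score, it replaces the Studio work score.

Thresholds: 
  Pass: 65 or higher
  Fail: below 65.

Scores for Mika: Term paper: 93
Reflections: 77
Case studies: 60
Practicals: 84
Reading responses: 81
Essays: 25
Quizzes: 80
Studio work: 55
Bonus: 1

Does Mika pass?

Pass

Reading responses (81) > Studio work (55), so Studio work counts as 81.
Weighted total:
  Term paper 93 × 0.14 = 13.02
  Reflections 77 × 0.13 = 10.01
  Case studies 60 × 0.07 = 4.2
  Practicals 84 × 0.17 = 14.28
  Reading responses 81 × 0.09 = 7.29
  Essays 25 × 0.09 = 2.25
  Quizzes 80 × 0.23 = 18.4
  Studio work 81 × 0.08 = 6.48
Sum = 75.93
Bonus: 75.93 + 1 = 76.93
76.93 ≥ 65 → Pass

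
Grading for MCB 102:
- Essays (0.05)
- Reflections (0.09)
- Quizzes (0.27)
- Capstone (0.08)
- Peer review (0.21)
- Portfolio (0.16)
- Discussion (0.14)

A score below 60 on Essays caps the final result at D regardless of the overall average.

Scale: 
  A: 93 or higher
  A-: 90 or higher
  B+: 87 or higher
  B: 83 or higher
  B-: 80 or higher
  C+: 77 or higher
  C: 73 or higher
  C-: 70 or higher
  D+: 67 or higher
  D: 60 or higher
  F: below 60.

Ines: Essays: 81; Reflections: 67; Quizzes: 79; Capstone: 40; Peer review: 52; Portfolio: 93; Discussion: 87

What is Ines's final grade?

C-

Essays score 81 ≥ 60: minimum met.
Weighted total:
  Essays 81 × 0.05 = 4.05
  Reflections 67 × 0.09 = 6.03
  Quizzes 79 × 0.27 = 21.33
  Capstone 40 × 0.08 = 3.2
  Peer review 52 × 0.21 = 10.92
  Portfolio 93 × 0.16 = 14.88
  Discussion 87 × 0.14 = 12.18
Sum = 72.59
72.59 is ≥ 70 and < 73 → C-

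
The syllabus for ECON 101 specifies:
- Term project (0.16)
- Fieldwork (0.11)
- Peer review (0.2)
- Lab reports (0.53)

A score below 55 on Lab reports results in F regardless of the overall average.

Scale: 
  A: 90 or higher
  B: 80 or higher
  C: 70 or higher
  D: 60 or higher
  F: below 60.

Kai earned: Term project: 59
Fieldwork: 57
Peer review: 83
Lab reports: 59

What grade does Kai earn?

Lab reports score 59 ≥ 55: minimum met.
Weighted total:
  Term project 59 × 0.16 = 9.44
  Fieldwork 57 × 0.11 = 6.27
  Peer review 83 × 0.2 = 16.6
  Lab reports 59 × 0.53 = 31.27
Sum = 63.58
63.58 is ≥ 60 and < 70 → D

D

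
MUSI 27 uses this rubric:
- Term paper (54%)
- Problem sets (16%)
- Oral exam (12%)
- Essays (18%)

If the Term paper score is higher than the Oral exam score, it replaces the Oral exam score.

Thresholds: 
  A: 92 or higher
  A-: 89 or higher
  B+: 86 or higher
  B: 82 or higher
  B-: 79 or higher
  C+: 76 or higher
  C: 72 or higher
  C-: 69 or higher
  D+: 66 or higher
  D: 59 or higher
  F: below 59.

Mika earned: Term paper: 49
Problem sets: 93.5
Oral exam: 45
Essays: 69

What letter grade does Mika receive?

Term paper (49) > Oral exam (45), so Oral exam counts as 49.
Weighted total:
  Term paper 49 × 0.54 = 26.46
  Problem sets 93.5 × 0.16 = 14.96
  Oral exam 49 × 0.12 = 5.88
  Essays 69 × 0.18 = 12.42
Sum = 59.72
59.72 is ≥ 59 and < 66 → D

D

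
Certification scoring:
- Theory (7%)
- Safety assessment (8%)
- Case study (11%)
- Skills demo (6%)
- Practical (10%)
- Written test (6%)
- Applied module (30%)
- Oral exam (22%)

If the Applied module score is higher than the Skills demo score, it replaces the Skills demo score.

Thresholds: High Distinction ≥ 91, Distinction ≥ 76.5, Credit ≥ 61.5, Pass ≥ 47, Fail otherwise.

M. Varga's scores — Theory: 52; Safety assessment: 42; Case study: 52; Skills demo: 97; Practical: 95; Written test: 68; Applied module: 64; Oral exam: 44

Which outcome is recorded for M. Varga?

Applied module (64) ≤ Skills demo (97), so Skills demo stays at 97.
Weighted total:
  Theory 52 × 0.07 = 3.64
  Safety assessment 42 × 0.08 = 3.36
  Case study 52 × 0.11 = 5.72
  Skills demo 97 × 0.06 = 5.82
  Practical 95 × 0.1 = 9.5
  Written test 68 × 0.06 = 4.08
  Applied module 64 × 0.3 = 19.2
  Oral exam 44 × 0.22 = 9.68
Sum = 61
61 is ≥ 47 and < 61.5 → Pass

Pass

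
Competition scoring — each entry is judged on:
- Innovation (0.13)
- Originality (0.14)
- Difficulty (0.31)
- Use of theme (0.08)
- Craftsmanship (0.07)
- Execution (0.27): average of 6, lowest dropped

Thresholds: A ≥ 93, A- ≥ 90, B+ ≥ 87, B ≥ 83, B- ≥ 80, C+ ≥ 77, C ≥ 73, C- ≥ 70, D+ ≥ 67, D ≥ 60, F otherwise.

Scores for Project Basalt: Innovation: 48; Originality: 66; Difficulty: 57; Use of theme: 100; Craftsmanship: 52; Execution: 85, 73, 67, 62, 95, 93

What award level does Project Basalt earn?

Execution: drop 62 → average of remaining 5 = 413/5 = 82.6
Weighted total:
  Innovation 48 × 0.13 = 6.24
  Originality 66 × 0.14 = 9.24
  Difficulty 57 × 0.31 = 17.67
  Use of theme 100 × 0.08 = 8
  Craftsmanship 52 × 0.07 = 3.64
  Execution 82.6 × 0.27 = 22.302
Sum = 67.092
67.092 is ≥ 67 and < 70 → D+

D+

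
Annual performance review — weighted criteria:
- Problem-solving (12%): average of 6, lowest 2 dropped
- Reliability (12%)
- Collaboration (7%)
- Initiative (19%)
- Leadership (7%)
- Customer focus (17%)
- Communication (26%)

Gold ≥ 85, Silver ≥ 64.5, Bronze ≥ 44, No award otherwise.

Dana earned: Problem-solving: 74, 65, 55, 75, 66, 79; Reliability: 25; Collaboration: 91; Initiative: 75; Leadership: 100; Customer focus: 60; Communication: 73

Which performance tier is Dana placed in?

Silver

Problem-solving: drop 55, 65 → average of remaining 4 = 294/4 = 73.5
Weighted total:
  Problem-solving 73.5 × 0.12 = 8.82
  Reliability 25 × 0.12 = 3
  Collaboration 91 × 0.07 = 6.37
  Initiative 75 × 0.19 = 14.25
  Leadership 100 × 0.07 = 7
  Customer focus 60 × 0.17 = 10.2
  Communication 73 × 0.26 = 18.98
Sum = 68.62
68.62 is ≥ 64.5 and < 85 → Silver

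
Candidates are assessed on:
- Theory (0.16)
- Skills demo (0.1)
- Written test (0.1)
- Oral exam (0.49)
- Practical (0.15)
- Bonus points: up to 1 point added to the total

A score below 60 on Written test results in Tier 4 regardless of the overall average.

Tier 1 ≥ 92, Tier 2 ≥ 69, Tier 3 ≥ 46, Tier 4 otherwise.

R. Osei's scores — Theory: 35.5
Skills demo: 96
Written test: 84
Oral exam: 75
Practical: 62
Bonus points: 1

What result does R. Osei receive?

Tier 2

Written test score 84 ≥ 60: minimum met.
Weighted total:
  Theory 35.5 × 0.16 = 5.68
  Skills demo 96 × 0.1 = 9.6
  Written test 84 × 0.1 = 8.4
  Oral exam 75 × 0.49 = 36.75
  Practical 62 × 0.15 = 9.3
Sum = 69.73
Bonus points: 69.73 + 1 = 70.73
70.73 is ≥ 69 and < 92 → Tier 2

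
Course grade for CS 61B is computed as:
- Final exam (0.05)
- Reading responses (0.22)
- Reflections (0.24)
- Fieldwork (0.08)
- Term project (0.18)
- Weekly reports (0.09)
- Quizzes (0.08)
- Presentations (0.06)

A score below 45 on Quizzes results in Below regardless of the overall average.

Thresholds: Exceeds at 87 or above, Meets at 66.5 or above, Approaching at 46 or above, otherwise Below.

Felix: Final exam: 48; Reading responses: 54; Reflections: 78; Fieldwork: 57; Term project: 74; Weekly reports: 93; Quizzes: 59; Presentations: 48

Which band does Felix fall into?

Quizzes score 59 ≥ 45: minimum met.
Weighted total:
  Final exam 48 × 0.05 = 2.4
  Reading responses 54 × 0.22 = 11.88
  Reflections 78 × 0.24 = 18.72
  Fieldwork 57 × 0.08 = 4.56
  Term project 74 × 0.18 = 13.32
  Weekly reports 93 × 0.09 = 8.37
  Quizzes 59 × 0.08 = 4.72
  Presentations 48 × 0.06 = 2.88
Sum = 66.85
66.85 is ≥ 66.5 and < 87 → Meets

Meets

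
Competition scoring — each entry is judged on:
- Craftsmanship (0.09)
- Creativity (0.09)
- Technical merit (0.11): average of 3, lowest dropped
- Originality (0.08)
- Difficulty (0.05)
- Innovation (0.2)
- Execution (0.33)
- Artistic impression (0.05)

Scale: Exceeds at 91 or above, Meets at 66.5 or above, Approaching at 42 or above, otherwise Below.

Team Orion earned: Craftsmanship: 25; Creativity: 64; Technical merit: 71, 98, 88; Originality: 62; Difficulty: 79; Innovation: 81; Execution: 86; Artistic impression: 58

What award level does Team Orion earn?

Meets

Technical merit: drop 71 → average of remaining 2 = 186/2 = 93
Weighted total:
  Craftsmanship 25 × 0.09 = 2.25
  Creativity 64 × 0.09 = 5.76
  Technical merit 93 × 0.11 = 10.23
  Originality 62 × 0.08 = 4.96
  Difficulty 79 × 0.05 = 3.95
  Innovation 81 × 0.2 = 16.2
  Execution 86 × 0.33 = 28.38
  Artistic impression 58 × 0.05 = 2.9
Sum = 74.63
74.63 is ≥ 66.5 and < 91 → Meets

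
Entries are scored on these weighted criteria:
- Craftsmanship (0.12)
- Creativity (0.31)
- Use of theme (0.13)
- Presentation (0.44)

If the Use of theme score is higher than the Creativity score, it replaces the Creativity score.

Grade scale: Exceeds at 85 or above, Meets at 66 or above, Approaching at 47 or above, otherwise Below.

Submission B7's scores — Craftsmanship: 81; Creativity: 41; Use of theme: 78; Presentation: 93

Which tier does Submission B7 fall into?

Meets

Use of theme (78) > Creativity (41), so Creativity counts as 78.
Weighted total:
  Craftsmanship 81 × 0.12 = 9.72
  Creativity 78 × 0.31 = 24.18
  Use of theme 78 × 0.13 = 10.14
  Presentation 93 × 0.44 = 40.92
Sum = 84.96
84.96 is ≥ 66 and < 85 → Meets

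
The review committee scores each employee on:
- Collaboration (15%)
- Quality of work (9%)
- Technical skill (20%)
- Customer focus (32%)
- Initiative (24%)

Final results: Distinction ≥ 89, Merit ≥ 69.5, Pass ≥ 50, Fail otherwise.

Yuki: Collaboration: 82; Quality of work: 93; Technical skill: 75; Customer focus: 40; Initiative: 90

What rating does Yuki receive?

Merit

Weighted total:
  Collaboration 82 × 0.15 = 12.3
  Quality of work 93 × 0.09 = 8.37
  Technical skill 75 × 0.2 = 15
  Customer focus 40 × 0.32 = 12.8
  Initiative 90 × 0.24 = 21.6
Sum = 70.07
70.07 is ≥ 69.5 and < 89 → Merit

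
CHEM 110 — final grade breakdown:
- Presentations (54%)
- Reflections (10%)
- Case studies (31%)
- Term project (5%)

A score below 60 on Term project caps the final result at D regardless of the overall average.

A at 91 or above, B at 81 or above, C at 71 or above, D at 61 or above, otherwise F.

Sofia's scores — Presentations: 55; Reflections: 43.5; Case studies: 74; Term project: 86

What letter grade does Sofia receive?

Term project score 86 ≥ 60: minimum met.
Weighted total:
  Presentations 55 × 0.54 = 29.7
  Reflections 43.5 × 0.1 = 4.35
  Case studies 74 × 0.31 = 22.94
  Term project 86 × 0.05 = 4.3
Sum = 61.29
61.29 is ≥ 61 and < 71 → D

D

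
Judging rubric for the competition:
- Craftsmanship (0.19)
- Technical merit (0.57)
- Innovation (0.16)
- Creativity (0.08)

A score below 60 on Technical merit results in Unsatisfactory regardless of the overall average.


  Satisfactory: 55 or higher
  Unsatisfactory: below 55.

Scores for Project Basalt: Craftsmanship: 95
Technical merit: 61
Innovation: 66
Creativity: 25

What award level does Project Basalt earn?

Satisfactory

Technical merit score 61 ≥ 60: minimum met.
Weighted total:
  Craftsmanship 95 × 0.19 = 18.05
  Technical merit 61 × 0.57 = 34.77
  Innovation 66 × 0.16 = 10.56
  Creativity 25 × 0.08 = 2
Sum = 65.38
65.38 ≥ 55 → Satisfactory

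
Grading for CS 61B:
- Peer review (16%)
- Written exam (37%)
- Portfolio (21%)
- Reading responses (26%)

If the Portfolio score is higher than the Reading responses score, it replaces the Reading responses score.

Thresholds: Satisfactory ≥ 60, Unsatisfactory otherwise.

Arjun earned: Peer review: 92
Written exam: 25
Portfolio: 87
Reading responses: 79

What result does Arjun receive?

Satisfactory

Portfolio (87) > Reading responses (79), so Reading responses counts as 87.
Weighted total:
  Peer review 92 × 0.16 = 14.72
  Written exam 25 × 0.37 = 9.25
  Portfolio 87 × 0.21 = 18.27
  Reading responses 87 × 0.26 = 22.62
Sum = 64.86
64.86 ≥ 60 → Satisfactory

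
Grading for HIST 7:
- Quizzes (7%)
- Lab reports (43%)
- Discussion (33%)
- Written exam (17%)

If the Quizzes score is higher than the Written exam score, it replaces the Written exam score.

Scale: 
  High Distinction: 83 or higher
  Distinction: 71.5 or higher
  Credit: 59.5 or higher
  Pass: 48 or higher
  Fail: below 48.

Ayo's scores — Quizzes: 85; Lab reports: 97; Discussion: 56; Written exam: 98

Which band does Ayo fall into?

Distinction

Quizzes (85) ≤ Written exam (98), so Written exam stays at 98.
Weighted total:
  Quizzes 85 × 0.07 = 5.95
  Lab reports 97 × 0.43 = 41.71
  Discussion 56 × 0.33 = 18.48
  Written exam 98 × 0.17 = 16.66
Sum = 82.8
82.8 is ≥ 71.5 and < 83 → Distinction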